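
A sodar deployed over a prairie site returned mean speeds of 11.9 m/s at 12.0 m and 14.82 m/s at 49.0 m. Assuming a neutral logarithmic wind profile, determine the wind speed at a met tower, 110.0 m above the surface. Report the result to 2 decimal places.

16.50 m/s

Log law: V ∝ ln(z/z₀). From the pair, with r = V₁/V₂ = 0.80297,
ln z₀ = (ln z₁ − r·ln z₂)/(1 − r) = (2.4849 − 0.80297×3.8918)/0.19703 = -3.2487 → z₀ = 0.03882 m
V₃ = V₁ · ln(z₃/z₀)/ln(z₁/z₀) = 11.9 × 7.9492/5.7337 = 16.4983 m/s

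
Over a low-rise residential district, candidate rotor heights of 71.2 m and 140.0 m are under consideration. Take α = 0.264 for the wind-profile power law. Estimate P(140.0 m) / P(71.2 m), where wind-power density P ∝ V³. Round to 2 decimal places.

1.71

Speed ratio: V_B/V_A = (z_B/z_A)^α = (140.0/71.2)^0.264 = (1.9663)^0.264 = 1.19543
Power-density ratio: P_B/P_A = (V_B/V_A)³ = (1.19543)³ = 1.70832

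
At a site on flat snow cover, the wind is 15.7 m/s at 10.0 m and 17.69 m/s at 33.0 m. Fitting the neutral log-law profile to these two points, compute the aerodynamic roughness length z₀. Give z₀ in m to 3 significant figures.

Log law: V(z) ∝ ln(z/z₀). With r = V₁/V₂ = 15.7/17.69 = 0.88751,
r · ln(z₂/z₀) = ln(z₁/z₀) ⇒ ln z₀ = (ln z₁ − r·ln z₂)/(1 − r)
ln z₀ = (2.30259 − 0.88751×3.49651) / 0.11249 = -7.1168
z₀ = exp(-7.1168) = 0.0008114 m

z₀ ≈ 0.000811 m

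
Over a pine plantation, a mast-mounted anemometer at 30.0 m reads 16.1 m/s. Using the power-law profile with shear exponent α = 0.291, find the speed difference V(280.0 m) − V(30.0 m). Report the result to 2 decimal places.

14.74 m/s

Power law: V₂ = V₁ · (z₂/z₁)^α = 16.1 × (9.3333)^0.291 = 30.8394 m/s
ΔV = 30.8394 − 16.1 = 14.7394 m/s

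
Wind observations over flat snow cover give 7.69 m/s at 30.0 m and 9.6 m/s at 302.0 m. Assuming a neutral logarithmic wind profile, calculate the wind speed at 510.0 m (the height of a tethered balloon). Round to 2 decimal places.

10.03 m/s

Log law: V ∝ ln(z/z₀). From the pair, with r = V₁/V₂ = 0.80104,
ln z₀ = (ln z₁ − r·ln z₂)/(1 − r) = (3.4012 − 0.80104×5.7104)/0.19896 = -5.8962 → z₀ = 0.002750 m
V₃ = V₁ · ln(z₃/z₀)/ln(z₁/z₀) = 7.69 × 12.1306/9.2974 = 10.0334 m/s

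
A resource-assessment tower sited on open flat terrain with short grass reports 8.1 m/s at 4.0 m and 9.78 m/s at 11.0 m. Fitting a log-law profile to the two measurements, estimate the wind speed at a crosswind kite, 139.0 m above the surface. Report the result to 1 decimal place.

14.0 m/s

Log law: V ∝ ln(z/z₀). From the pair, with r = V₁/V₂ = 0.82822,
ln z₀ = (ln z₁ − r·ln z₂)/(1 − r) = (1.3863 − 0.82822×2.3979)/0.17178 = -3.4911 → z₀ = 0.03047 m
V₃ = V₁ · ln(z₃/z₀)/ln(z₁/z₀) = 8.1 × 8.4255/4.8774 = 13.9926 m/s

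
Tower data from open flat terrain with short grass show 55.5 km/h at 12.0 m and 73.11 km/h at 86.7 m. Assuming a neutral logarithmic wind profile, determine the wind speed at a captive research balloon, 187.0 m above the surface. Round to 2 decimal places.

Log law: V ∝ ln(z/z₀). From the pair, with r = V₁/V₂ = 0.75913,
ln z₀ = (ln z₁ − r·ln z₂)/(1 − r) = (2.4849 − 0.75913×4.4625)/0.24087 = -3.7476 → z₀ = 0.02358 m
V₃ = V₁ · ln(z₃/z₀)/ln(z₁/z₀) = 55.5 × 8.9787/6.2325 = 79.9548 km/h

79.95 km/h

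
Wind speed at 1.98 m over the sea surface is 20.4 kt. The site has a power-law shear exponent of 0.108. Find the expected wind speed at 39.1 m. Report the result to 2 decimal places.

28.15 kt

Power-law profile: V₂ = V₁ · (z₂/z₁)^α
V₂ = 20.4 × (39.1/1.98)^0.108 = 20.4 × (19.7475)^0.108
    = 20.4 × 1.3801 = 28.1543 kt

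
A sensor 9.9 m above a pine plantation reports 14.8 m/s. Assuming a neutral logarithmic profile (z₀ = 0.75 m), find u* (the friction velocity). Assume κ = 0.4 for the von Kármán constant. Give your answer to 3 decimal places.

Log law: V(z) = (u*/κ) · ln(z/z₀) ⇒ u* = κ · V / ln(z/z₀)
u* = 0.4 × 14.8 / ln(9.9/0.75) = 0.4 × 14.8 / 2.5802
   = 5.9200 / 2.5802 = 2.2944 m/s

u* ≈ 2.294 m/s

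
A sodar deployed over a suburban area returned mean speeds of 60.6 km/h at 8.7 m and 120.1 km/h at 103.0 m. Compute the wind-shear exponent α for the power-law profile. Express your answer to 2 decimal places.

α ≈ 0.28

Power law: V₂/V₁ = (z₂/z₁)^α ⇒ α = ln(V₂/V₁) / ln(z₂/z₁)
α = ln(120.1/60.6) / ln(103.0/8.7) = ln(1.9818) / ln(11.8391)
  = 0.68403 / 2.47141 = 0.27678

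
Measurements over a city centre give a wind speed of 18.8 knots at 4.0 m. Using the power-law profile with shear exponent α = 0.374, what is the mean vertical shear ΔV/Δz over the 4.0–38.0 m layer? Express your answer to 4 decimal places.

0.7304 knots/m

Power law: V₂ = V₁ · (z₂/z₁)^α = 18.8 × (9.5000)^0.374 = 43.6341 knots
ΔV/Δz = (43.6341 − 18.8)/(38.0 − 4.0) = 24.8341/34.0000 = 0.73042 knots/m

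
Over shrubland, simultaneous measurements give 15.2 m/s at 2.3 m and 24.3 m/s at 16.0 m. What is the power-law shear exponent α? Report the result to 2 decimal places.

α ≈ 0.24

Power law: V₂/V₁ = (z₂/z₁)^α ⇒ α = ln(V₂/V₁) / ln(z₂/z₁)
α = ln(24.3/15.2) / ln(16.0/2.3) = ln(1.5987) / ln(6.9565)
  = 0.46918 / 1.93968 = 0.24189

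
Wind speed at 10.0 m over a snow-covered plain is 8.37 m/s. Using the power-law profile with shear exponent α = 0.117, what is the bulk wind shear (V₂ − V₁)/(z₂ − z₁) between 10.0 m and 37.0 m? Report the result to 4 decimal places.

Power law: V₂ = V₁ · (z₂/z₁)^α = 8.37 × (3.7000)^0.117 = 9.7545 m/s
ΔV/Δz = (9.7545 − 8.37)/(37.0 − 10.0) = 1.3845/27.0000 = 0.05128 m/s/m

0.0513 m/s/m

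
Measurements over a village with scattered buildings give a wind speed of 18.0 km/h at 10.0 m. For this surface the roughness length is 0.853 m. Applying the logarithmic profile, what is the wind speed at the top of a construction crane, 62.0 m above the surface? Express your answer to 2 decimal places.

31.34 km/h

Log law: V(z) ∝ ln(z/z₀), so V₂/V₁ = ln(z₂/z₀) / ln(z₁/z₀).
ln(62.0/0.853) = 4.2861, ln(10.0/0.853) = 2.4616
V₂ = 18.0 × 4.2861/2.4616 = 18.0 × 1.7412 = 31.3418 km/h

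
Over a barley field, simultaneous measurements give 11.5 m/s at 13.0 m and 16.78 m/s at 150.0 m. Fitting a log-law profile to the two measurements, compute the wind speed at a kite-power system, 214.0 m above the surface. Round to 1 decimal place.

17.5 m/s

Log law: V ∝ ln(z/z₀). From the pair, with r = V₁/V₂ = 0.68534,
ln z₀ = (ln z₁ − r·ln z₂)/(1 − r) = (2.5649 − 0.68534×5.0106)/0.31466 = -2.7618 → z₀ = 0.06318 m
V₃ = V₁ · ln(z₃/z₀)/ln(z₁/z₀) = 11.5 × 8.1278/5.3268 = 17.5471 m/s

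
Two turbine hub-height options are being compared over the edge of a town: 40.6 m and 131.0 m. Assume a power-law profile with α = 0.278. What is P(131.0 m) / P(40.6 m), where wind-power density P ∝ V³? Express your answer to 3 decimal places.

2.656

Speed ratio: V_B/V_A = (z_B/z_A)^α = (131.0/40.6)^0.278 = (3.2266)^0.278 = 1.38494
Power-density ratio: P_B/P_A = (V_B/V_A)³ = (1.38494)³ = 2.65640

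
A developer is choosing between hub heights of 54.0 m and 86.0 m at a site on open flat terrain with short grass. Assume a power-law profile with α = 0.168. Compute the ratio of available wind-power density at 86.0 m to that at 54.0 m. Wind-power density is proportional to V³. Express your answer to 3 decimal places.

1.264

Speed ratio: V_B/V_A = (z_B/z_A)^α = (86.0/54.0)^0.168 = (1.5926)^0.168 = 1.08132
Power-density ratio: P_B/P_A = (V_B/V_A)³ = (1.08132)³ = 1.26433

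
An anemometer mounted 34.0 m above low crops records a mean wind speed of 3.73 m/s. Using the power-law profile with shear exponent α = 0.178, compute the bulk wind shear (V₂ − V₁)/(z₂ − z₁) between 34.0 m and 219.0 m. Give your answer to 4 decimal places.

Power law: V₂ = V₁ · (z₂/z₁)^α = 3.73 × (6.4412)^0.178 = 5.1964 m/s
ΔV/Δz = (5.1964 − 3.73)/(219.0 − 34.0) = 1.4664/185.0000 = 0.00793 m/s/m

0.0079 m/s/m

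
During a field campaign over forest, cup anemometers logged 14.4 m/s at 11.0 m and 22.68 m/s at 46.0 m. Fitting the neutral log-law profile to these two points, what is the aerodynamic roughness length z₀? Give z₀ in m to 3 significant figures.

Log law: V(z) ∝ ln(z/z₀). With r = V₁/V₂ = 14.4/22.68 = 0.63492,
r · ln(z₂/z₀) = ln(z₁/z₀) ⇒ ln z₀ = (ln z₁ − r·ln z₂)/(1 − r)
ln z₀ = (2.39790 − 0.63492×3.82864) / 0.36508 = -0.0904
z₀ = exp(-0.0904) = 0.9136 m

z₀ ≈ 0.914 m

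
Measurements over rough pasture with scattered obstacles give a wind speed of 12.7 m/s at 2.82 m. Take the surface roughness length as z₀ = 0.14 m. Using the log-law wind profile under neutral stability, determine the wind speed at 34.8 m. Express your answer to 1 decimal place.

23.3 m/s

Log law: V(z) ∝ ln(z/z₀), so V₂/V₁ = ln(z₂/z₀) / ln(z₁/z₀).
ln(34.8/0.14) = 5.5157, ln(2.82/0.14) = 3.0028
V₂ = 12.7 × 5.5157/3.0028 = 12.7 × 1.8368 = 23.3278 m/s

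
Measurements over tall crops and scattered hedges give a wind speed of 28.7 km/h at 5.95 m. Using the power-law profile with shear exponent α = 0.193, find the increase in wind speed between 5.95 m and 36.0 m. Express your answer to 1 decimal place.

Power law: V₂ = V₁ · (z₂/z₁)^α = 28.7 × (6.0504)^0.193 = 40.6225 km/h
ΔV = 40.6225 − 28.7 = 11.9225 km/h

11.9 km/h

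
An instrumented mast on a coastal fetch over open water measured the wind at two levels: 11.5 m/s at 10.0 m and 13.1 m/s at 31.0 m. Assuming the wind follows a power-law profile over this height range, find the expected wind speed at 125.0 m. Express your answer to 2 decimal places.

First find α: α = ln(V₂/V₁)/ln(z₂/z₁) = ln(13.1/11.5)/ln(31.0/10.0) = 0.13027/1.13140 = 0.1151
Extrapolate from 31.0 m to 125.0 m: V₃ = 13.1 × (125.0/31.0)^0.1151 = 13.1 × 1.1741 = 15.3813 m/s

15.38 m/s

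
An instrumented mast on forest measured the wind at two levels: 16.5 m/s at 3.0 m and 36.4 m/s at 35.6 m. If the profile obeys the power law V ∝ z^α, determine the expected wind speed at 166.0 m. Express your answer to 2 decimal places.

59.56 m/s

First find α: α = ln(V₂/V₁)/ln(z₂/z₁) = ln(36.4/16.5)/ln(35.6/3.0) = 0.79121/2.47373 = 0.3198
Extrapolate from 35.6 m to 166.0 m: V₃ = 36.4 × (166.0/35.6)^0.3198 = 36.4 × 1.6363 = 59.5618 m/s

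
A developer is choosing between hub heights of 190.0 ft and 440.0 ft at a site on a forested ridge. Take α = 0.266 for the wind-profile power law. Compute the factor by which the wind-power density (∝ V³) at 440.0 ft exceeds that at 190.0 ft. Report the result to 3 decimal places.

1.954

Speed ratio: V_B/V_A = (z_B/z_A)^α = (440.0/190.0)^0.266 = (2.3158)^0.266 = 1.25029
Power-density ratio: P_B/P_A = (V_B/V_A)³ = (1.25029)³ = 1.95447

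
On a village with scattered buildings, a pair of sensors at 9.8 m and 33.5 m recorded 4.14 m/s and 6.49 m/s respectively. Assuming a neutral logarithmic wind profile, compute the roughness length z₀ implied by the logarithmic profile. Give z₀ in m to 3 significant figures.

Log law: V(z) ∝ ln(z/z₀). With r = V₁/V₂ = 4.14/6.49 = 0.63790,
r · ln(z₂/z₀) = ln(z₁/z₀) ⇒ ln z₀ = (ln z₁ − r·ln z₂)/(1 − r)
ln z₀ = (2.28238 − 0.63790×3.51155) / 0.36210 = 0.1170
z₀ = exp(0.1170) = 1.124 m

z₀ ≈ 1.12 m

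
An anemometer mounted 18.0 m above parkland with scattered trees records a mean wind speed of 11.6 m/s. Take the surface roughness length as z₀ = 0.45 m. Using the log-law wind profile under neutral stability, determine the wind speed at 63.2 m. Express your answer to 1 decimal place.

Log law: V(z) ∝ ln(z/z₀), so V₂/V₁ = ln(z₂/z₀) / ln(z₁/z₀).
ln(63.2/0.45) = 4.9448, ln(18.0/0.45) = 3.6889
V₂ = 11.6 × 4.9448/3.6889 = 11.6 × 1.3405 = 15.5494 m/s

15.5 m/s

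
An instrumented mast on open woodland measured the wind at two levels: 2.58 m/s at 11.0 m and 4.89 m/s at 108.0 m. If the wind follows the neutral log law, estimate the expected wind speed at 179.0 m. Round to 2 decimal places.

Log law: V ∝ ln(z/z₀). From the pair, with r = V₁/V₂ = 0.52761,
ln z₀ = (ln z₁ − r·ln z₂)/(1 − r) = (2.3979 − 0.52761×4.6821)/0.47239 = -0.1533 → z₀ = 0.8578 m
V₃ = V₁ · ln(z₃/z₀)/ln(z₁/z₀) = 2.58 × 5.3407/2.5512 = 5.4010 m/s

5.40 m/s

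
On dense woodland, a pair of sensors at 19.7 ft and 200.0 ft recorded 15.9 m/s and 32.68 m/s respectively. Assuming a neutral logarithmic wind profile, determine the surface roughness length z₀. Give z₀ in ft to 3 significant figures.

Log law: V(z) ∝ ln(z/z₀). With r = V₁/V₂ = 15.9/32.68 = 0.48654,
r · ln(z₂/z₀) = ln(z₁/z₀) ⇒ ln z₀ = (ln z₁ − r·ln z₂)/(1 − r)
ln z₀ = (2.98062 − 0.48654×5.29832) / 0.51346 = 0.7845
z₀ = exp(0.7845) = 2.191 ft

z₀ ≈ 2.19 ft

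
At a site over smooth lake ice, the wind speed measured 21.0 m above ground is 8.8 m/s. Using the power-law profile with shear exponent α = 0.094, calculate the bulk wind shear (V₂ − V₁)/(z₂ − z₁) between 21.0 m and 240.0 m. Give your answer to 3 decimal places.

Power law: V₂ = V₁ · (z₂/z₁)^α = 8.8 × (11.4286)^0.094 = 11.0646 m/s
ΔV/Δz = (11.0646 − 8.8)/(240.0 − 21.0) = 2.2646/219.0000 = 0.01034 m/s/m

0.010 m/s/m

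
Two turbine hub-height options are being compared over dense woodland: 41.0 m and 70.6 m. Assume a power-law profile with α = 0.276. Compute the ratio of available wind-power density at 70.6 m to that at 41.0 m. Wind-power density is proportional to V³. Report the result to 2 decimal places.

Speed ratio: V_B/V_A = (z_B/z_A)^α = (70.6/41.0)^0.276 = (1.7220)^0.276 = 1.16183
Power-density ratio: P_B/P_A = (V_B/V_A)³ = (1.16183)³ = 1.56829

1.57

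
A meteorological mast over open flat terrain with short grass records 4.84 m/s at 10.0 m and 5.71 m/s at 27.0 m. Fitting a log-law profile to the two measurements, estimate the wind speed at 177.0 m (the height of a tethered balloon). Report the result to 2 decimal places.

7.36 m/s

Log law: V ∝ ln(z/z₀). From the pair, with r = V₁/V₂ = 0.84764,
ln z₀ = (ln z₁ − r·ln z₂)/(1 − r) = (2.3026 − 0.84764×3.2958)/0.15236 = -3.2231 → z₀ = 0.03983 m
V₃ = V₁ · ln(z₃/z₀)/ln(z₁/z₀) = 4.84 × 8.3992/5.5257 = 7.3570 m/s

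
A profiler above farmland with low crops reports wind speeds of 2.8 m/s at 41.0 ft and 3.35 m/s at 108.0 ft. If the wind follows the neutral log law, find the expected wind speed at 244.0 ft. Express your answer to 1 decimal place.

Log law: V ∝ ln(z/z₀). From the pair, with r = V₁/V₂ = 0.83582,
ln z₀ = (ln z₁ − r·ln z₂)/(1 − r) = (3.7136 − 0.83582×4.6821)/0.16418 = -1.2173 → z₀ = 0.2960 ft
V₃ = V₁ · ln(z₃/z₀)/ln(z₁/z₀) = 2.8 × 6.7144/4.9308 = 3.8128 m/s

3.8 m/s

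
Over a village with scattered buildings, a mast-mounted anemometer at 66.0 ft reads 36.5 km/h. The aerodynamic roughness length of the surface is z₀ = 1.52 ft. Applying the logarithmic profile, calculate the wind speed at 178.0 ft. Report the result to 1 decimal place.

46.1 km/h

Log law: V(z) ∝ ln(z/z₀), so V₂/V₁ = ln(z₂/z₀) / ln(z₁/z₀).
ln(178.0/1.52) = 4.7631, ln(66.0/1.52) = 3.7709
V₂ = 36.5 × 4.7631/3.7709 = 36.5 × 1.2631 = 46.1031 km/h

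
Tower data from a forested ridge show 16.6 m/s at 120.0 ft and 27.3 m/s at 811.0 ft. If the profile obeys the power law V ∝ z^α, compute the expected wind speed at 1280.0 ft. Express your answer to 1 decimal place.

30.7 m/s

First find α: α = ln(V₂/V₁)/ln(z₂/z₁) = ln(27.3/16.6)/ln(811.0/120.0) = 0.49748/1.91078 = 0.2604
Extrapolate from 811.0 ft to 1280.0 ft: V₃ = 27.3 × (1280.0/811.0)^0.2604 = 27.3 × 1.1262 = 30.7442 m/s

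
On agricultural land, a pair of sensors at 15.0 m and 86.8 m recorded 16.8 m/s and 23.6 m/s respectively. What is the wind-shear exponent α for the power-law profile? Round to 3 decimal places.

α ≈ 0.194

Power law: V₂/V₁ = (z₂/z₁)^α ⇒ α = ln(V₂/V₁) / ln(z₂/z₁)
α = ln(23.6/16.8) / ln(86.8/15.0) = ln(1.4048) / ln(5.7867)
  = 0.33987 / 1.75556 = 0.19360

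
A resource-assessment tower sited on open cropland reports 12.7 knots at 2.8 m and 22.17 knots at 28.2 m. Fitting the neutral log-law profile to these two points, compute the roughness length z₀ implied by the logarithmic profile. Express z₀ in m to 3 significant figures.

Log law: V(z) ∝ ln(z/z₀). With r = V₁/V₂ = 12.7/22.17 = 0.57285,
r · ln(z₂/z₀) = ln(z₁/z₀) ⇒ ln z₀ = (ln z₁ − r·ln z₂)/(1 − r)
ln z₀ = (1.02962 − 0.57285×3.33932) / 0.42715 = -2.0679
z₀ = exp(-2.0679) = 0.1265 m

z₀ ≈ 0.126 m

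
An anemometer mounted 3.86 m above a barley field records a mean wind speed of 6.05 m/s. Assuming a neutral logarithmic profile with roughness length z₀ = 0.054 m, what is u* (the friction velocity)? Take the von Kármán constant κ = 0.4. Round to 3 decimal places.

Log law: V(z) = (u*/κ) · ln(z/z₀) ⇒ u* = κ · V / ln(z/z₀)
u* = 0.4 × 6.05 / ln(3.86/0.054) = 0.4 × 6.05 / 4.2694
   = 2.4200 / 4.2694 = 0.5668 m/s

u* ≈ 0.567 m/s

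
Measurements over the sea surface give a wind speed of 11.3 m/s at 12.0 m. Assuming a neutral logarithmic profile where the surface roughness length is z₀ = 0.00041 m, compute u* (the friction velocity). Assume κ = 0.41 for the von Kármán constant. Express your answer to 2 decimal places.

Log law: V(z) = (u*/κ) · ln(z/z₀) ⇒ u* = κ · V / ln(z/z₀)
u* = 0.41 × 11.3 / ln(12.0/0.00041) = 0.41 × 11.3 / 10.2843
   = 4.6330 / 10.2843 = 0.4505 m/s

u* ≈ 0.45 m/s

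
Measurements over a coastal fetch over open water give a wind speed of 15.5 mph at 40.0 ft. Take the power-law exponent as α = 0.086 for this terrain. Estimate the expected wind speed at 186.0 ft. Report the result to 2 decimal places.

Power-law profile: V₂ = V₁ · (z₂/z₁)^α
V₂ = 15.5 × (186.0/40.0)^0.086 = 15.5 × (4.6500)^0.086
    = 15.5 × 1.1413 = 17.6902 mph

17.69 mph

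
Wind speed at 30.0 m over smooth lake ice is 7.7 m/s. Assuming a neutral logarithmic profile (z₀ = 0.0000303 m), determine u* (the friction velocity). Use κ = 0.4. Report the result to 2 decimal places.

Log law: V(z) = (u*/κ) · ln(z/z₀) ⇒ u* = κ · V / ln(z/z₀)
u* = 0.4 × 7.7 / ln(30.0/0.0000303) = 0.4 × 7.7 / 13.8056
   = 3.0800 / 13.8056 = 0.2231 m/s

u* ≈ 0.22 m/s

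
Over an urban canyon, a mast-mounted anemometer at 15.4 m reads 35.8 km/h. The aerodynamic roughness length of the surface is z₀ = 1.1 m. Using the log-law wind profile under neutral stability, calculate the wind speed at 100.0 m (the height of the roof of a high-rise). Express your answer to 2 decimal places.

61.18 km/h

Log law: V(z) ∝ ln(z/z₀), so V₂/V₁ = ln(z₂/z₀) / ln(z₁/z₀).
ln(100.0/1.1) = 4.5099, ln(15.4/1.1) = 2.6391
V₂ = 35.8 × 4.5099/2.6391 = 35.8 × 1.7089 = 61.1783 km/h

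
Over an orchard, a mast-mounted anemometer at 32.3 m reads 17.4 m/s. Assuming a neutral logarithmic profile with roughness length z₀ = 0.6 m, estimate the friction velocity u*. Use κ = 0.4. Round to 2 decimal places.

Log law: V(z) = (u*/κ) · ln(z/z₀) ⇒ u* = κ · V / ln(z/z₀)
u* = 0.4 × 17.4 / ln(32.3/0.6) = 0.4 × 17.4 / 3.9859
   = 6.9600 / 3.9859 = 1.7462 m/s

u* ≈ 1.75 m/s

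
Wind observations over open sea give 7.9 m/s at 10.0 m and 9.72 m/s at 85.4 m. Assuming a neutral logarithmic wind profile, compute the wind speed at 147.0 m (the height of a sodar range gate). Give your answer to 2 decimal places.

10.18 m/s

Log law: V ∝ ln(z/z₀). From the pair, with r = V₁/V₂ = 0.81276,
ln z₀ = (ln z₁ − r·ln z₂)/(1 − r) = (2.3026 − 0.81276×4.4473)/0.18724 = -7.0071 → z₀ = 0.0009054 m
V₃ = V₁ · ln(z₃/z₀)/ln(z₁/z₀) = 7.9 × 11.9975/9.3097 = 10.1809 m/s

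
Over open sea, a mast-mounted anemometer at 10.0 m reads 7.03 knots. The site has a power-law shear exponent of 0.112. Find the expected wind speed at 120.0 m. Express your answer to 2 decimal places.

9.29 knots

Power-law profile: V₂ = V₁ · (z₂/z₁)^α
V₂ = 7.03 × (120.0/10.0)^0.112 = 7.03 × (12.0000)^0.112
    = 7.03 × 1.3209 = 9.2859 knots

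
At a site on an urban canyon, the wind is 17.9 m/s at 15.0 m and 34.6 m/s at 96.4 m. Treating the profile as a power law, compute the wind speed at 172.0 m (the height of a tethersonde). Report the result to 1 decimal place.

First find α: α = ln(V₂/V₁)/ln(z₂/z₁) = ln(34.6/17.9)/ln(96.4/15.0) = 0.65905/1.86046 = 0.3542
Extrapolate from 96.4 m to 172.0 m: V₃ = 34.6 × (172.0/96.4)^0.3542 = 34.6 × 1.2277 = 42.4767 m/s

42.5 m/s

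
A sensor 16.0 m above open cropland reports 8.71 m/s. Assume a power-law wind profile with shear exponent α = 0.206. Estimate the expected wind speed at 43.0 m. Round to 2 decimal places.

Power-law profile: V₂ = V₁ · (z₂/z₁)^α
V₂ = 8.71 × (43.0/16.0)^0.206 = 8.71 × (2.6875)^0.206
    = 8.71 × 1.2259 = 10.6774 m/s

10.68 m/s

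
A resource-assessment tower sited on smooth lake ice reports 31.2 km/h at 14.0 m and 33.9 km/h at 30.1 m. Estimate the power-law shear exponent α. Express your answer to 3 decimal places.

Power law: V₂/V₁ = (z₂/z₁)^α ⇒ α = ln(V₂/V₁) / ln(z₂/z₁)
α = ln(33.9/31.2) / ln(30.1/14.0) = ln(1.0865) / ln(2.1500)
  = 0.08300 / 0.76547 = 0.10843

α ≈ 0.108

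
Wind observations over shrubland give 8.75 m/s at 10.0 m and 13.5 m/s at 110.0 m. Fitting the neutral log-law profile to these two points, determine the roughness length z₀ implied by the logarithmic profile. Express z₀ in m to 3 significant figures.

Log law: V(z) ∝ ln(z/z₀). With r = V₁/V₂ = 8.75/13.5 = 0.64815,
r · ln(z₂/z₀) = ln(z₁/z₀) ⇒ ln z₀ = (ln z₁ − r·ln z₂)/(1 − r)
ln z₀ = (2.30259 − 0.64815×4.70048) / 0.35185 = -2.1146
z₀ = exp(-2.1146) = 0.1207 m

z₀ ≈ 0.121 m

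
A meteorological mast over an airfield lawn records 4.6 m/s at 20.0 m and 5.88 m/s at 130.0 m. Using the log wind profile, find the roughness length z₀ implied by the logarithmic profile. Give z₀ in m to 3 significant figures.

Log law: V(z) ∝ ln(z/z₀). With r = V₁/V₂ = 4.6/5.88 = 0.78231,
r · ln(z₂/z₀) = ln(z₁/z₀) ⇒ ln z₀ = (ln z₁ − r·ln z₂)/(1 − r)
ln z₀ = (2.99573 − 0.78231×4.86753) / 0.21769 = -3.7311
z₀ = exp(-3.7311) = 0.02397 m

z₀ ≈ 0.0240 m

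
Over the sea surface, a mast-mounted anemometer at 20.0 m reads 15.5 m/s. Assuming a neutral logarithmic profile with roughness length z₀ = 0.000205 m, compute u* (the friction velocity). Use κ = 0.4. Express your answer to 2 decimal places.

u* ≈ 0.54 m/s

Log law: V(z) = (u*/κ) · ln(z/z₀) ⇒ u* = κ · V / ln(z/z₀)
u* = 0.4 × 15.5 / ln(20.0/0.000205) = 0.4 × 15.5 / 11.4882
   = 6.2000 / 11.4882 = 0.5397 m/s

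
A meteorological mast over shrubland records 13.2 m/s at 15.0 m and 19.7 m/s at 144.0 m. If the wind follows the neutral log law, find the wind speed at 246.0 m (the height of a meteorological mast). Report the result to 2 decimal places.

21.24 m/s

Log law: V ∝ ln(z/z₀). From the pair, with r = V₁/V₂ = 0.67005,
ln z₀ = (ln z₁ − r·ln z₂)/(1 − r) = (2.7081 − 0.67005×4.9698)/0.32995 = -1.8851 → z₀ = 0.1518 m
V₃ = V₁ · ln(z₃/z₀)/ln(z₁/z₀) = 13.2 × 7.3904/4.5931 = 21.2390 m/s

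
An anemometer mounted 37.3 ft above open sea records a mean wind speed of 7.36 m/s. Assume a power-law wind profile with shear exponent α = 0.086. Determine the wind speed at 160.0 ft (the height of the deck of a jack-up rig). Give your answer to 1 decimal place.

8.3 m/s

Power-law profile: V₂ = V₁ · (z₂/z₁)^α
V₂ = 7.36 × (160.0/37.3)^0.086 = 7.36 × (4.2895)^0.086
    = 7.36 × 1.1334 = 8.3419 m/s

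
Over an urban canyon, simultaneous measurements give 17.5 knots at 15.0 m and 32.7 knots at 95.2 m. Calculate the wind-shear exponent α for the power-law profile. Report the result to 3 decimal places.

α ≈ 0.338

Power law: V₂/V₁ = (z₂/z₁)^α ⇒ α = ln(V₂/V₁) / ln(z₂/z₁)
α = ln(32.7/17.5) / ln(95.2/15.0) = ln(1.8686) / ln(6.3467)
  = 0.62517 / 1.84793 = 0.33831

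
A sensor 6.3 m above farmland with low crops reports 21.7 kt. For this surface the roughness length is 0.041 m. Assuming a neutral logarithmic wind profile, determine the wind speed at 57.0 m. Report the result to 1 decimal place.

31.2 kt

Log law: V(z) ∝ ln(z/z₀), so V₂/V₁ = ln(z₂/z₀) / ln(z₁/z₀).
ln(57.0/0.041) = 7.2372, ln(6.3/0.041) = 5.0347
V₂ = 21.7 × 7.2372/5.0347 = 21.7 × 1.4375 = 31.1929 kt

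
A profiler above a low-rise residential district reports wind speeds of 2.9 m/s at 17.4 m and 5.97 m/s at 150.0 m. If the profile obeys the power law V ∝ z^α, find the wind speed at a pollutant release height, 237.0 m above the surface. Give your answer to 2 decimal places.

6.96 m/s

First find α: α = ln(V₂/V₁)/ln(z₂/z₁) = ln(5.97/2.9)/ln(150.0/17.4) = 0.72204/2.15417 = 0.3352
Extrapolate from 150.0 m to 237.0 m: V₃ = 5.97 × (237.0/150.0)^0.3352 = 5.97 × 1.1657 = 6.9592 m/s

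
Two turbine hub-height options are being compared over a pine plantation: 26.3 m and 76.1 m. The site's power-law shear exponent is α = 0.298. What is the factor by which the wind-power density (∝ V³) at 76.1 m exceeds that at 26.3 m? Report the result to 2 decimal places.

Speed ratio: V_B/V_A = (z_B/z_A)^α = (76.1/26.3)^0.298 = (2.8935)^0.298 = 1.37248
Power-density ratio: P_B/P_A = (V_B/V_A)³ = (1.37248)³ = 2.58534

2.59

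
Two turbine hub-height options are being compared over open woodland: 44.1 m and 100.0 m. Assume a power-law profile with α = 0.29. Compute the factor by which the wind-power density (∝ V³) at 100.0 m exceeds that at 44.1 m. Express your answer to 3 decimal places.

Speed ratio: V_B/V_A = (z_B/z_A)^α = (100.0/44.1)^0.29 = (2.2676)^0.29 = 1.26798
Power-density ratio: P_B/P_A = (V_B/V_A)³ = (1.26798)³ = 2.03863

2.039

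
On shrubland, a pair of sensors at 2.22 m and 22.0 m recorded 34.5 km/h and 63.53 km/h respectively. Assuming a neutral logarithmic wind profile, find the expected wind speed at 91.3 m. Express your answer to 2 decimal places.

81.54 km/h

Log law: V ∝ ln(z/z₀). From the pair, with r = V₁/V₂ = 0.54305,
ln z₀ = (ln z₁ − r·ln z₂)/(1 − r) = (0.7975 − 0.54305×3.0910)/0.45695 = -1.9282 → z₀ = 0.1454 m
V₃ = V₁ · ln(z₃/z₀)/ln(z₁/z₀) = 34.5 × 6.4423/2.7257 = 81.5427 km/h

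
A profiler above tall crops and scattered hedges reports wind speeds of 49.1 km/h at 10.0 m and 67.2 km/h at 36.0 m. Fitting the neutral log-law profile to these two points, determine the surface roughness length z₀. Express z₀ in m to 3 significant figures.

z₀ ≈ 0.310 m

Log law: V(z) ∝ ln(z/z₀). With r = V₁/V₂ = 49.1/67.2 = 0.73065,
r · ln(z₂/z₀) = ln(z₁/z₀) ⇒ ln z₀ = (ln z₁ − r·ln z₂)/(1 − r)
ln z₀ = (2.30259 − 0.73065×3.58352) / 0.26935 = -1.1722
z₀ = exp(-1.1722) = 0.3097 m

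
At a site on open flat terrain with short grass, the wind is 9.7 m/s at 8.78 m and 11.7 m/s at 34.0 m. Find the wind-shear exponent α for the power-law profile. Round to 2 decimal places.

Power law: V₂/V₁ = (z₂/z₁)^α ⇒ α = ln(V₂/V₁) / ln(z₂/z₁)
α = ln(11.7/9.7) / ln(34.0/8.78) = ln(1.2062) / ln(3.8724)
  = 0.18746 / 1.35388 = 0.13846

α ≈ 0.14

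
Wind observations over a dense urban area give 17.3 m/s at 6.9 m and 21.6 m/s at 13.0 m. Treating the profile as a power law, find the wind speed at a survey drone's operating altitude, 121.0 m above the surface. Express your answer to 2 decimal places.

47.20 m/s

First find α: α = ln(V₂/V₁)/ln(z₂/z₁) = ln(21.6/17.3)/ln(13.0/6.9) = 0.22199/0.63343 = 0.3505
Extrapolate from 13.0 m to 121.0 m: V₃ = 21.6 × (121.0/13.0)^0.3505 = 21.6 × 2.1854 = 47.2049 m/s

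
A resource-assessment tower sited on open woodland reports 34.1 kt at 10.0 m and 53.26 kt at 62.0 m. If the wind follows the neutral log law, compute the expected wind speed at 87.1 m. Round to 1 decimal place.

56.8 kt

Log law: V ∝ ln(z/z₀). From the pair, with r = V₁/V₂ = 0.64026,
ln z₀ = (ln z₁ − r·ln z₂)/(1 − r) = (2.3026 − 0.64026×4.1271)/0.35974 = -0.9447 → z₀ = 0.3888 m
V₃ = V₁ · ln(z₃/z₀)/ln(z₁/z₀) = 34.1 × 5.4117/3.2472 = 56.8296 kt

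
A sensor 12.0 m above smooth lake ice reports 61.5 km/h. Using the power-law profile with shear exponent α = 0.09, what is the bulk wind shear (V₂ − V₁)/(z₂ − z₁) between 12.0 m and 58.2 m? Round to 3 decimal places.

Power law: V₂ = V₁ · (z₂/z₁)^α = 61.5 × (4.8500)^0.09 = 70.8911 km/h
ΔV/Δz = (70.8911 − 61.5)/(58.2 − 12.0) = 9.3911/46.2000 = 0.20327 km/h/m

0.203 km/h/m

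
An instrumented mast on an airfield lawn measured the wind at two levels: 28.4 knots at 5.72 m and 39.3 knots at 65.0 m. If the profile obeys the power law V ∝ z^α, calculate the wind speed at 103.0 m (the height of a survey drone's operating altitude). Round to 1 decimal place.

First find α: α = ln(V₂/V₁)/ln(z₂/z₁) = ln(39.3/28.4)/ln(65.0/5.72) = 0.32484/2.43042 = 0.1337
Extrapolate from 65.0 m to 103.0 m: V₃ = 39.3 × (103.0/65.0)^0.1337 = 39.3 × 1.0635 = 41.7939 knots

41.8 knots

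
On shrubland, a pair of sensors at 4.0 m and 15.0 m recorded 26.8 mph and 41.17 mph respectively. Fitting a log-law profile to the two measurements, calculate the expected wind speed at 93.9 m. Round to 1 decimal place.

Log law: V ∝ ln(z/z₀). From the pair, with r = V₁/V₂ = 0.65096,
ln z₀ = (ln z₁ − r·ln z₂)/(1 − r) = (1.3863 − 0.65096×2.7081)/0.34904 = -1.0788 → z₀ = 0.3400 m
V₃ = V₁ · ln(z₃/z₀)/ln(z₁/z₀) = 26.8 × 5.6210/2.4651 = 61.1110 mph

61.1 mph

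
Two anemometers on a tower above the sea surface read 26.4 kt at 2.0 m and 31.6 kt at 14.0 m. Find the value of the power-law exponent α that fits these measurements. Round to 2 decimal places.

α ≈ 0.09

Power law: V₂/V₁ = (z₂/z₁)^α ⇒ α = ln(V₂/V₁) / ln(z₂/z₁)
α = ln(31.6/26.4) / ln(14.0/2.0) = ln(1.1970) / ln(7.0000)
  = 0.17979 / 1.94591 = 0.09240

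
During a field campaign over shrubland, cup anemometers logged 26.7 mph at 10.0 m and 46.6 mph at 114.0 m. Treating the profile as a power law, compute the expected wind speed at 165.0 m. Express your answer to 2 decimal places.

50.71 mph

First find α: α = ln(V₂/V₁)/ln(z₂/z₁) = ln(46.6/26.7)/ln(114.0/10.0) = 0.55694/2.43361 = 0.2289
Extrapolate from 114.0 m to 165.0 m: V₃ = 46.6 × (165.0/114.0)^0.2289 = 46.6 × 1.0883 = 50.7148 mph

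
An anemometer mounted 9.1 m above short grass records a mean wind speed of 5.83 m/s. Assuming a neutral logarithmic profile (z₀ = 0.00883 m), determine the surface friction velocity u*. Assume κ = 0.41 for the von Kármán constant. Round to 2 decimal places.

u* ≈ 0.34 m/s

Log law: V(z) = (u*/κ) · ln(z/z₀) ⇒ u* = κ · V / ln(z/z₀)
u* = 0.41 × 5.83 / ln(9.1/0.00883) = 0.41 × 5.83 / 6.9379
   = 2.3903 / 6.9379 = 0.3445 m/s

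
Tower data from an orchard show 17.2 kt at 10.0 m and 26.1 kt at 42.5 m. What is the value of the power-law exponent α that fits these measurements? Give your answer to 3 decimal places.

α ≈ 0.288

Power law: V₂/V₁ = (z₂/z₁)^α ⇒ α = ln(V₂/V₁) / ln(z₂/z₁)
α = ln(26.1/17.2) / ln(42.5/10.0) = ln(1.5174) / ln(4.2500)
  = 0.41703 / 1.44692 = 0.28822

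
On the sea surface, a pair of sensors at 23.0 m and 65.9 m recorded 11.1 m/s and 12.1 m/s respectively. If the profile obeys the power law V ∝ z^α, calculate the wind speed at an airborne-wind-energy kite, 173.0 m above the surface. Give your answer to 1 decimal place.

First find α: α = ln(V₂/V₁)/ln(z₂/z₁) = ln(12.1/11.1)/ln(65.9/23.0) = 0.08626/1.05264 = 0.0819
Extrapolate from 65.9 m to 173.0 m: V₃ = 12.1 × (173.0/65.9)^0.0819 = 12.1 × 1.0823 = 13.0959 m/s

13.1 m/s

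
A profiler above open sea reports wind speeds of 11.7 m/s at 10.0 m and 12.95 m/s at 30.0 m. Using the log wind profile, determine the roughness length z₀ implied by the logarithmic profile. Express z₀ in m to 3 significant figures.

z₀ ≈ 0.000342 m

Log law: V(z) ∝ ln(z/z₀). With r = V₁/V₂ = 11.7/12.95 = 0.90347,
r · ln(z₂/z₀) = ln(z₁/z₀) ⇒ ln z₀ = (ln z₁ − r·ln z₂)/(1 − r)
ln z₀ = (2.30259 − 0.90347×3.40120) / 0.09653 = -7.9804
z₀ = exp(-7.9804) = 0.0003421 m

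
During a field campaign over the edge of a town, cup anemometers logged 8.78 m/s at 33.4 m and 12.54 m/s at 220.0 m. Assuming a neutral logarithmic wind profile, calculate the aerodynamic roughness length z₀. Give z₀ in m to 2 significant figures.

z₀ ≈ 0.41 m

Log law: V(z) ∝ ln(z/z₀). With r = V₁/V₂ = 8.78/12.54 = 0.70016,
r · ln(z₂/z₀) = ln(z₁/z₀) ⇒ ln z₀ = (ln z₁ − r·ln z₂)/(1 − r)
ln z₀ = (3.50856 − 0.70016×5.39363) / 0.29984 = -0.8933
z₀ = exp(-0.8933) = 0.4093 m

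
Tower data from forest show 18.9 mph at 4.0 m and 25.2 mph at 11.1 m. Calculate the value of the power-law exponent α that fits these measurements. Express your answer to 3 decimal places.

Power law: V₂/V₁ = (z₂/z₁)^α ⇒ α = ln(V₂/V₁) / ln(z₂/z₁)
α = ln(25.2/18.9) / ln(11.1/4.0) = ln(1.3333) / ln(2.7750)
  = 0.28768 / 1.02065 = 0.28186

α ≈ 0.282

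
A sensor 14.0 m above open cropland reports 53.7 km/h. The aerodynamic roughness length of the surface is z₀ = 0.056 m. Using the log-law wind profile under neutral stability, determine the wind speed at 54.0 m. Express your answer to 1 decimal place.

66.8 km/h

Log law: V(z) ∝ ln(z/z₀), so V₂/V₁ = ln(z₂/z₀) / ln(z₁/z₀).
ln(54.0/0.056) = 6.8714, ln(14.0/0.056) = 5.5215
V₂ = 53.7 × 6.8714/5.5215 = 53.7 × 1.2445 = 66.8290 km/h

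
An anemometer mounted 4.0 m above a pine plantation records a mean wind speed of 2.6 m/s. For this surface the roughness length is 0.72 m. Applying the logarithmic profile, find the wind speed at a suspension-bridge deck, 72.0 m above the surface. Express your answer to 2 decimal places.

Log law: V(z) ∝ ln(z/z₀), so V₂/V₁ = ln(z₂/z₀) / ln(z₁/z₀).
ln(72.0/0.72) = 4.6052, ln(4.0/0.72) = 1.7148
V₂ = 2.6 × 4.6052/1.7148 = 2.6 × 2.6855 = 6.9824 m/s

6.98 m/s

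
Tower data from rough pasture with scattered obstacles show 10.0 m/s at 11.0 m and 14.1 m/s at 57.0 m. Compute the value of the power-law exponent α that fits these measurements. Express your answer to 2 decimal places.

Power law: V₂/V₁ = (z₂/z₁)^α ⇒ α = ln(V₂/V₁) / ln(z₂/z₁)
α = ln(14.1/10.0) / ln(57.0/11.0) = ln(1.4100) / ln(5.1818)
  = 0.34359 / 1.64516 = 0.20885

α ≈ 0.21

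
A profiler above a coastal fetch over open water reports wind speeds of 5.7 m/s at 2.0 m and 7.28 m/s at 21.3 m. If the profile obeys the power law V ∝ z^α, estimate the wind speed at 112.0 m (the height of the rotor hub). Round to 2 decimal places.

8.64 m/s

First find α: α = ln(V₂/V₁)/ln(z₂/z₁) = ln(7.28/5.7)/ln(21.3/2.0) = 0.24466/2.36556 = 0.1034
Extrapolate from 21.3 m to 112.0 m: V₃ = 7.28 × (112.0/21.3)^0.1034 = 7.28 × 1.1873 = 8.6434 m/s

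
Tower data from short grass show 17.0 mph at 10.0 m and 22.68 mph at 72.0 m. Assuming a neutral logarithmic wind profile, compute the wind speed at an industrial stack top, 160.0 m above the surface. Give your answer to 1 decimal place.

Log law: V ∝ ln(z/z₀). From the pair, with r = V₁/V₂ = 0.74956,
ln z₀ = (ln z₁ − r·ln z₂)/(1 − r) = (2.3026 − 0.74956×4.2767)/0.25044 = -3.6058 → z₀ = 0.02717 m
V₃ = V₁ · ln(z₃/z₀)/ln(z₁/z₀) = 17.0 × 8.6809/5.9083 = 24.9775 mph

25.0 mph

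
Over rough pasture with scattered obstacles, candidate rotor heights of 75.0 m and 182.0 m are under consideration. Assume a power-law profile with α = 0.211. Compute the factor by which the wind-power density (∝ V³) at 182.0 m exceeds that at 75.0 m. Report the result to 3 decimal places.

Speed ratio: V_B/V_A = (z_B/z_A)^α = (182.0/75.0)^0.211 = (2.4267)^0.211 = 1.20569
Power-density ratio: P_B/P_A = (V_B/V_A)³ = (1.20569)³ = 1.75272

1.753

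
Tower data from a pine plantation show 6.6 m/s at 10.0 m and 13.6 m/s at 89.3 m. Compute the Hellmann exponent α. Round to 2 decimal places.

α ≈ 0.33

Power law: V₂/V₁ = (z₂/z₁)^α ⇒ α = ln(V₂/V₁) / ln(z₂/z₁)
α = ln(13.6/6.6) / ln(89.3/10.0) = ln(2.0606) / ln(8.9300)
  = 0.72300 / 2.18942 = 0.33023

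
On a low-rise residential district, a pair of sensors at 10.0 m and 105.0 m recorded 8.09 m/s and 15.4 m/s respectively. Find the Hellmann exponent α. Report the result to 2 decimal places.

Power law: V₂/V₁ = (z₂/z₁)^α ⇒ α = ln(V₂/V₁) / ln(z₂/z₁)
α = ln(15.4/8.09) / ln(105.0/10.0) = ln(1.9036) / ln(10.5000)
  = 0.64374 / 2.35138 = 0.27377

α ≈ 0.27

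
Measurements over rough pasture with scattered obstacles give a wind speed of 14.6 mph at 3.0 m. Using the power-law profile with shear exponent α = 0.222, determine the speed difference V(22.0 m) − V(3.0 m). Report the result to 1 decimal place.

Power law: V₂ = V₁ · (z₂/z₁)^α = 14.6 × (7.3333)^0.222 = 22.7222 mph
ΔV = 22.7222 − 14.6 = 8.1222 mph

8.1 mph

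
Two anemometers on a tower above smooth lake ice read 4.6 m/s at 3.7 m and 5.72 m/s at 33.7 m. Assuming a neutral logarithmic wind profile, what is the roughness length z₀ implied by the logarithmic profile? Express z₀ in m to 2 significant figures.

Log law: V(z) ∝ ln(z/z₀). With r = V₁/V₂ = 4.6/5.72 = 0.80420,
r · ln(z₂/z₀) = ln(z₁/z₀) ⇒ ln z₀ = (ln z₁ − r·ln z₂)/(1 − r)
ln z₀ = (1.30833 − 0.80420×3.51750) / 0.19580 = -7.7650
z₀ = exp(-7.7650) = 0.0004243 m

z₀ ≈ 0.00042 m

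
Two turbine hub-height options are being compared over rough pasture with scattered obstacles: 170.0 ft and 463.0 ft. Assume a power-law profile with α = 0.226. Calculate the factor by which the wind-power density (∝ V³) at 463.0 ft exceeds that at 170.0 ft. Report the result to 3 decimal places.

1.973

Speed ratio: V_B/V_A = (z_B/z_A)^α = (463.0/170.0)^0.226 = (2.7235)^0.226 = 1.25412
Power-density ratio: P_B/P_A = (V_B/V_A)³ = (1.25412)³ = 1.97251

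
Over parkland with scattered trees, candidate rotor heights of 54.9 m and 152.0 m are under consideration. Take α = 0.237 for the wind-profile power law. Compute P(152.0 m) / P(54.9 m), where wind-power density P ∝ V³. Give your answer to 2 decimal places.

2.06

Speed ratio: V_B/V_A = (z_B/z_A)^α = (152.0/54.9)^0.237 = (2.7687)^0.237 = 1.27297
Power-density ratio: P_B/P_A = (V_B/V_A)³ = (1.27297)³ = 2.06279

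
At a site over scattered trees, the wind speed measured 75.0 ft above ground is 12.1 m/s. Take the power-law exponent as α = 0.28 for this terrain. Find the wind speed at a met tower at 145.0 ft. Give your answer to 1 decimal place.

14.6 m/s

Power-law profile: V₂ = V₁ · (z₂/z₁)^α
V₂ = 12.1 × (145.0/75.0)^0.28 = 12.1 × (1.9333)^0.28
    = 12.1 × 1.2027 = 14.5530 m/s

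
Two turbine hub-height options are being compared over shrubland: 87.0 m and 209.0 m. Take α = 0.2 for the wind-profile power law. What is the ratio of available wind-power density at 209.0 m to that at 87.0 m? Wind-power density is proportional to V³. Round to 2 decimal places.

Speed ratio: V_B/V_A = (z_B/z_A)^α = (209.0/87.0)^0.2 = (2.4023)^0.2 = 1.19159
Power-density ratio: P_B/P_A = (V_B/V_A)³ = (1.19159)³ = 1.69191

1.69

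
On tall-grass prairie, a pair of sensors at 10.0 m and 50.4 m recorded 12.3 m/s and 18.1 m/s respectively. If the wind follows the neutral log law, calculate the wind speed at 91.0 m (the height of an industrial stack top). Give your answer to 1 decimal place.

20.2 m/s

Log law: V ∝ ln(z/z₀). From the pair, with r = V₁/V₂ = 0.67956,
ln z₀ = (ln z₁ − r·ln z₂)/(1 − r) = (2.3026 − 0.67956×3.9200)/0.32044 = -1.1274 → z₀ = 0.3239 m
V₃ = V₁ · ln(z₃/z₀)/ln(z₁/z₀) = 12.3 × 5.6383/3.4300 = 20.2188 m/s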